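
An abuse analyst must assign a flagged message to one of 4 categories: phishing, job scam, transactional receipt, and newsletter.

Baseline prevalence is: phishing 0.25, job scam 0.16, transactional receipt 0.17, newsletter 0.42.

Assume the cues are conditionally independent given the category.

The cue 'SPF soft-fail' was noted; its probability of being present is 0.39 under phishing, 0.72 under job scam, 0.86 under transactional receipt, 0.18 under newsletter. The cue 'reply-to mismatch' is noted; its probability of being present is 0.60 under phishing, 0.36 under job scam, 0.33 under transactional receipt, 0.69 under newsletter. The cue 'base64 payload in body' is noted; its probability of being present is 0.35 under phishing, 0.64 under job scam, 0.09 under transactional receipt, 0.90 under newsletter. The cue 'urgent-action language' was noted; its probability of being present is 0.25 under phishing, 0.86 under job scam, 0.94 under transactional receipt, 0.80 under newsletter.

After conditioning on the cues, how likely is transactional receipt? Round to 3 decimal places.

0.059

By Bayes' rule with conditional independence, the unnormalized weight for each hypothesis is prior × ∏ likelihoods:
  phishing: 0.25 × 0.39 × 0.60 × 0.35 × 0.25 = 0.0051187
  job scam: 0.16 × 0.72 × 0.36 × 0.64 × 0.86 = 0.022826
  transactional receipt: 0.17 × 0.86 × 0.33 × 0.09 × 0.94 = 0.0040816
  newsletter: 0.42 × 0.18 × 0.69 × 0.90 × 0.80 = 0.037558
Marginal likelihood of the evidence = 0.069585.
P(transactional receipt | evidence) = 0.0040816 / 0.069585 ≈ 0.059.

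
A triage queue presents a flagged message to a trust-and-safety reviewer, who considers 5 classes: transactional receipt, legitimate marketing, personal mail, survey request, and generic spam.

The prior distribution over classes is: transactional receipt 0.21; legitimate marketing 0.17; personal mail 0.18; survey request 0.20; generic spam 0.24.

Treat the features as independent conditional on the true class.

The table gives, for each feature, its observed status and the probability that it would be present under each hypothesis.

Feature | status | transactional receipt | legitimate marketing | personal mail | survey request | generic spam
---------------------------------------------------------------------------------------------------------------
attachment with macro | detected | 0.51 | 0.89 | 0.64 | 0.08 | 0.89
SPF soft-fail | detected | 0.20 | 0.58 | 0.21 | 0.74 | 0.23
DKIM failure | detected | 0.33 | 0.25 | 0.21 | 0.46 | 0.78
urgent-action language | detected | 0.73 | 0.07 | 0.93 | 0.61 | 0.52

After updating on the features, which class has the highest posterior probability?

generic spam

For each hypothesis, the unnormalized posterior weight is prior × product of the feature likelihoods:
  transactional receipt: 0.21 × 0.51 × 0.20 × 0.33 × 0.73 = 0.0051601
  legitimate marketing: 0.17 × 0.89 × 0.58 × 0.25 × 0.07 = 0.0015357
  personal mail: 0.18 × 0.64 × 0.21 × 0.21 × 0.93 = 0.0047247
  survey request: 0.20 × 0.08 × 0.74 × 0.46 × 0.61 = 0.0033223
  generic spam: 0.24 × 0.89 × 0.23 × 0.78 × 0.52 = 0.019926
The unnormalized weights sum to 0.034669.
P(transactional receipt | evidence) ≈ 0.0051601 / 0.034669 ≈ 0.149
P(legitimate marketing | evidence) ≈ 0.0015357 / 0.034669 ≈ 0.044
P(personal mail | evidence) ≈ 0.0047247 / 0.034669 ≈ 0.136
P(survey request | evidence) ≈ 0.0033223 / 0.034669 ≈ 0.096
P(generic spam | evidence) ≈ 0.019926 / 0.034669 ≈ 0.575
The largest is 0.575, so generic spam is most probable.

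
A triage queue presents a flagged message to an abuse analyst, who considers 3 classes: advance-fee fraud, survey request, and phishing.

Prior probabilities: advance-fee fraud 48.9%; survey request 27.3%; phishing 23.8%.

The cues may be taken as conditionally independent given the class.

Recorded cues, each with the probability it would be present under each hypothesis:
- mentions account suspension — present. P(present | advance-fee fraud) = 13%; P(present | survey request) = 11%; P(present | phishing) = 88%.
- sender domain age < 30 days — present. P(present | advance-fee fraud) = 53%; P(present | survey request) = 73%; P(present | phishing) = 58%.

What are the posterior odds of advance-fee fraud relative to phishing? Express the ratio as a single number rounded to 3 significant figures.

Unnormalized posterior weight (prior times the cue likelihoods) for each of the two hypotheses:
  advance-fee fraud: 0.489 × 0.13 × 0.53 = 0.033692
  phishing: 0.238 × 0.88 × 0.58 = 0.12148
Odds(advance-fee fraud : phishing) = 0.033692 / 0.12148 ≈ 0.277.

0.277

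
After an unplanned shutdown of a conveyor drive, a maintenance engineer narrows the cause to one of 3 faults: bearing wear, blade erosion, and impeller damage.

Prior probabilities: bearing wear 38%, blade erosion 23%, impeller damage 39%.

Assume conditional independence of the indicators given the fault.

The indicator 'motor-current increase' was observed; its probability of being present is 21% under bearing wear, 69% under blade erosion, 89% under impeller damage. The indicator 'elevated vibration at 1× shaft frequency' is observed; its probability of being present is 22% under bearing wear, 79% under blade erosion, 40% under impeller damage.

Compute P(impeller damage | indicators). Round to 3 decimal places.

By Bayes' rule with conditional independence, the unnormalized weight for each hypothesis is prior × ∏ likelihoods:
  bearing wear: 0.38 × 0.21 × 0.22 = 0.017556
  blade erosion: 0.23 × 0.69 × 0.79 = 0.12537
  impeller damage: 0.39 × 0.89 × 0.40 = 0.13884
The unnormalized weights sum to 0.28177.
P(impeller damage | evidence) = 0.13884 / 0.28177 ≈ 0.493.

0.493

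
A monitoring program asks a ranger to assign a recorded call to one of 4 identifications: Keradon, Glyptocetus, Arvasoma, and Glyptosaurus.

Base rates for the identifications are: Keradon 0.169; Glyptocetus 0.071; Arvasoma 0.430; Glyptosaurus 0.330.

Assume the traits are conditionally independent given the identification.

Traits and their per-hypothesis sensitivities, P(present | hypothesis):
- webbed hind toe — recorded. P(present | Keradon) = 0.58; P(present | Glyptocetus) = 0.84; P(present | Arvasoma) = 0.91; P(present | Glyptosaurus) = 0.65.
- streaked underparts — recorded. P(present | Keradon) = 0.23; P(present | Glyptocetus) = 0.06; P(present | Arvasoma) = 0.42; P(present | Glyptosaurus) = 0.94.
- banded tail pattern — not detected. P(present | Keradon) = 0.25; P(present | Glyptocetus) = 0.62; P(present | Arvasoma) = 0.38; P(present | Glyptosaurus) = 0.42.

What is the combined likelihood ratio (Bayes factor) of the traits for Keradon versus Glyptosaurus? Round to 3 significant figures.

Joint likelihood of the trait pattern under each hypothesis (using 1 − P(present | H) for each absent trait):
  Keradon: 0.58 × 0.23 × (1 − 0.25) = 0.10005
  Glyptosaurus: 0.65 × 0.94 × (1 − 0.42) = 0.35438
Bayes factor = 0.10005 / 0.35438 ≈ 0.282

0.282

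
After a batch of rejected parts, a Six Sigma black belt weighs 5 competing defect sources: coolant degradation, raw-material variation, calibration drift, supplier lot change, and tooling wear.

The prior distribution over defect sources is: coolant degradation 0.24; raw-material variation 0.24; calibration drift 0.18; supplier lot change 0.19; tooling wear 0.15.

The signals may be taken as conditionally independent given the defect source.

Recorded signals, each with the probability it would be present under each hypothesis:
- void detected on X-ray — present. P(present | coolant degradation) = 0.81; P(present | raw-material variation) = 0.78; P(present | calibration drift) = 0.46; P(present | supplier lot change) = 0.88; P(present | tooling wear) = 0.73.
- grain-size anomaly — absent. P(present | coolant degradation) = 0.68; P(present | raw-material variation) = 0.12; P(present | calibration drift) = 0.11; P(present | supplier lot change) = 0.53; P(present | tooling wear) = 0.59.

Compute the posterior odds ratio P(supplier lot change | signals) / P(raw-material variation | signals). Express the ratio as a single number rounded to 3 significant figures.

0.477

Unnormalized posterior weight (prior times the signal likelihoods) for each of the two hypotheses (using 1 − P(present | H) for each absent signal):
  supplier lot change: 0.19 × 0.88 × (1 − 0.53) = 0.078584
  raw-material variation: 0.24 × 0.78 × (1 − 0.12) = 0.16474
Posterior odds = 0.078584 / 0.16474 ≈ 0.477.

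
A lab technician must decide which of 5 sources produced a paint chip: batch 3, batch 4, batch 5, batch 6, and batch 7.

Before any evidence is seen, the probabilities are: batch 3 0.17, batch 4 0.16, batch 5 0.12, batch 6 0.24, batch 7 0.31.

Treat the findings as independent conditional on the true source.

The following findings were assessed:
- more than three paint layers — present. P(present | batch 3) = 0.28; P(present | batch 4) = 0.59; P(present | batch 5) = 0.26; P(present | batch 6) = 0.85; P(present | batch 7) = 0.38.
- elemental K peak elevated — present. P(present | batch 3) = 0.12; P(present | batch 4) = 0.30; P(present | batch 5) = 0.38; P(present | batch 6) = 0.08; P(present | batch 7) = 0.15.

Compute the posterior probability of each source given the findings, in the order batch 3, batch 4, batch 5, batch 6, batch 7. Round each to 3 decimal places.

By Bayes' rule with conditional independence, the unnormalized weight for each hypothesis is prior × ∏ likelihoods:
  batch 3: 0.17 × 0.28 × 0.12 = 0.005712
  batch 4: 0.16 × 0.59 × 0.30 = 0.02832
  batch 5: 0.12 × 0.26 × 0.38 = 0.011856
  batch 6: 0.24 × 0.85 × 0.08 = 0.01632
  batch 7: 0.31 × 0.38 × 0.15 = 0.01767
Normalizing constant Z = 0.005712 + 0.02832 + 0.011856 + 0.01632 + 0.01767 = 0.079878.
P(batch 3 | evidence) = 0.005712 / 0.079878 ≈ 0.072
P(batch 4 | evidence) = 0.02832 / 0.079878 ≈ 0.355
P(batch 5 | evidence) = 0.011856 / 0.079878 ≈ 0.148
P(batch 6 | evidence) = 0.01632 / 0.079878 ≈ 0.204
P(batch 7 | evidence) = 0.01767 / 0.079878 ≈ 0.221

0.072, 0.355, 0.148, 0.204, 0.221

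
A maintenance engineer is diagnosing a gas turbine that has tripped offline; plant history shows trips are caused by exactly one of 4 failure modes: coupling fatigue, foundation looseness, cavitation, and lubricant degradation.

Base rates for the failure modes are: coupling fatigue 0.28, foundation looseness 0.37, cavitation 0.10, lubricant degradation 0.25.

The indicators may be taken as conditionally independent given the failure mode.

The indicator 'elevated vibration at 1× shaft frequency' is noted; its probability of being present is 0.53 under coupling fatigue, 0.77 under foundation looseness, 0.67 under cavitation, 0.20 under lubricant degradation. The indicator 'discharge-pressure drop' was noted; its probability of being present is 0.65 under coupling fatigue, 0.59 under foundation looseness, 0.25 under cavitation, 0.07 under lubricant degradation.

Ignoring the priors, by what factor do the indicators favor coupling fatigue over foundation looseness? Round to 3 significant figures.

Joint likelihood of the indicator pattern under each hypothesis:
  coupling fatigue: 0.53 × 0.65 = 0.3445
  foundation looseness: 0.77 × 0.59 = 0.4543
Bayes factor = 0.3445 / 0.4543 ≈ 0.758

0.758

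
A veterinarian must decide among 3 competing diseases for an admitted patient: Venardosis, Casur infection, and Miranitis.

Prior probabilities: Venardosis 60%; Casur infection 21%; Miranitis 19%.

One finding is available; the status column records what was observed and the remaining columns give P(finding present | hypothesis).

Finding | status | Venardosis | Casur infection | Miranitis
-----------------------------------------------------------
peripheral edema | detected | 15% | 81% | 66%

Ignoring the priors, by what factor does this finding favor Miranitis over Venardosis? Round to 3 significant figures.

4.40

The Bayes factor is the ratio of the two likelihoods.
  Miranitis: 0.66
  Venardosis: 0.15
Bayes factor = 0.66 / 0.15 ≈ 4.40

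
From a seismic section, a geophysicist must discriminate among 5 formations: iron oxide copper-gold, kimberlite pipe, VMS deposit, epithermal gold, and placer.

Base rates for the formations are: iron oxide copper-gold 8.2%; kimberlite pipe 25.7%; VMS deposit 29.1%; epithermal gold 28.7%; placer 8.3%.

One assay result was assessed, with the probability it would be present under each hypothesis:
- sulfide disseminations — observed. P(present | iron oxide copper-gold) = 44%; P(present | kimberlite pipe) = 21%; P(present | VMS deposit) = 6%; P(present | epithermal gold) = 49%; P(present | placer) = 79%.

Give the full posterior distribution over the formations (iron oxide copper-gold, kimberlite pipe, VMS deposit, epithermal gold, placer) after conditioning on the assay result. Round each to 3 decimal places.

0.115, 0.172, 0.056, 0.448, 0.209

By Bayes' rule, the unnormalized weight for each hypothesis is prior × likelihood:
  iron oxide copper-gold: 0.082 × 0.44 = 0.03608
  kimberlite pipe: 0.257 × 0.21 = 0.05397
  VMS deposit: 0.291 × 0.06 = 0.01746
  epithermal gold: 0.287 × 0.49 = 0.14063
  placer: 0.083 × 0.79 = 0.06557
The unnormalized weights sum to 0.31371.
P(iron oxide copper-gold | evidence) = 0.03608 / 0.31371 ≈ 0.115
P(kimberlite pipe | evidence) = 0.05397 / 0.31371 ≈ 0.172
P(VMS deposit | evidence) = 0.01746 / 0.31371 ≈ 0.056
P(epithermal gold | evidence) = 0.14063 / 0.31371 ≈ 0.448
P(placer | evidence) = 0.06557 / 0.31371 ≈ 0.209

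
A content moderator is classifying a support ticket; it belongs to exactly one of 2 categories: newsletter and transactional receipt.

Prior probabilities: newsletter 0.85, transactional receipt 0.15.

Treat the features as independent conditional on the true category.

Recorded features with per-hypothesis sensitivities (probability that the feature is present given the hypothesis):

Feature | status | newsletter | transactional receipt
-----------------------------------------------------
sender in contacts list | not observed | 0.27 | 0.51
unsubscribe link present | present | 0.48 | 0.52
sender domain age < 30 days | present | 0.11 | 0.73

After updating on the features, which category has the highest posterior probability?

newsletter

Multiply each prior by the joint likelihood of the feature pattern (using 1 − P(present | H) for each absent feature):
  newsletter: 0.85 × (1 − 0.27) × 0.48 × 0.11 = 0.032762
  transactional receipt: 0.15 × (1 − 0.51) × 0.52 × 0.73 = 0.027901
Marginal likelihood of the evidence = 0.060663.
P(newsletter | evidence) ≈ 0.032762 / 0.060663 ≈ 0.540
P(transactional receipt | evidence) ≈ 0.027901 / 0.060663 ≈ 0.460
The largest is 0.540, so newsletter is most probable.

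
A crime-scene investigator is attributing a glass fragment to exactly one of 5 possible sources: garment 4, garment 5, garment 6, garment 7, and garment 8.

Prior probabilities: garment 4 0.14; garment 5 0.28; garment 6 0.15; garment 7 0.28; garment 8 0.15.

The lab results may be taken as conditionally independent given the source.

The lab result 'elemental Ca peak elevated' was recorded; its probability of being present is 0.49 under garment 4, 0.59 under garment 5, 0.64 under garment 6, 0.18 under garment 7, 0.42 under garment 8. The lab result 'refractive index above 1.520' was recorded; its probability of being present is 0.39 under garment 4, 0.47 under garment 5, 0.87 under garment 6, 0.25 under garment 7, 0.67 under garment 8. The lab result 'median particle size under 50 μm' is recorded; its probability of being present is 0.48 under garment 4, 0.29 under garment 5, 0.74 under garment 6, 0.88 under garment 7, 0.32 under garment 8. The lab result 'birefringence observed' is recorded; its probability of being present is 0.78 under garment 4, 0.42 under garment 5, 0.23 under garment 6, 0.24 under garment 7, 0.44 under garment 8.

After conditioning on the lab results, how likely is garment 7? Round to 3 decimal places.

For each hypothesis, the unnormalized posterior weight is prior × product of the lab result likelihoods:
  garment 4: 0.14 × 0.49 × 0.39 × 0.48 × 0.78 = 0.010017
  garment 5: 0.28 × 0.59 × 0.47 × 0.29 × 0.42 = 0.009457
  garment 6: 0.15 × 0.64 × 0.87 × 0.74 × 0.23 = 0.014215
  garment 7: 0.28 × 0.18 × 0.25 × 0.88 × 0.24 = 0.0026611
  garment 8: 0.15 × 0.42 × 0.67 × 0.32 × 0.44 = 0.0059432
The unnormalized weights sum to 0.042293.
P(garment 7 | evidence) = 0.0026611 / 0.042293 ≈ 0.063.

0.063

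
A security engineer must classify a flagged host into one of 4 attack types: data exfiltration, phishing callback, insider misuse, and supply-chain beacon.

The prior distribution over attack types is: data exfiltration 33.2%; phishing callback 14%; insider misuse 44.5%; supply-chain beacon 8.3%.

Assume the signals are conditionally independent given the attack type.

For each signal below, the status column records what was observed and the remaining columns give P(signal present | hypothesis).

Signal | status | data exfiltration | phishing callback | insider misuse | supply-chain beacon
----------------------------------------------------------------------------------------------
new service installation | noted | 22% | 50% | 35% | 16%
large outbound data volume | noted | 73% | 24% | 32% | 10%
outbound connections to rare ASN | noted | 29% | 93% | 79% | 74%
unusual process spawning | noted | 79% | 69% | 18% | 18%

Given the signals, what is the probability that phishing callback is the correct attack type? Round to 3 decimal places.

By Bayes' rule with conditional independence, the unnormalized weight for each hypothesis is prior × ∏ likelihoods:
  data exfiltration: 0.332 × 0.22 × 0.73 × 0.29 × 0.79 = 0.012215
  phishing callback: 0.140 × 0.50 × 0.24 × 0.93 × 0.69 = 0.010781
  insider misuse: 0.445 × 0.35 × 0.32 × 0.79 × 0.18 = 0.0070872
  supply-chain beacon: 0.083 × 0.16 × 0.10 × 0.74 × 0.18 = 0.00017689
Normalizing constant Z = 0.012215 + 0.010781 + 0.0070872 + 0.00017689 = 0.03026.
P(phishing callback | evidence) = 0.010781 / 0.03026 ≈ 0.356.

0.356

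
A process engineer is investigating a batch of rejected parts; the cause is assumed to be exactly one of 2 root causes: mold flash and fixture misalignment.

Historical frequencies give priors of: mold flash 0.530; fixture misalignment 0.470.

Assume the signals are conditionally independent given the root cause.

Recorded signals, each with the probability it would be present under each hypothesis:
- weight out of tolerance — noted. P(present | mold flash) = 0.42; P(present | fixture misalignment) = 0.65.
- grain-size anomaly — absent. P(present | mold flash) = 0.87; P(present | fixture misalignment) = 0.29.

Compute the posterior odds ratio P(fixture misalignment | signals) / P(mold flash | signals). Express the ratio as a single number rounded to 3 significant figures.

Unnormalized posterior weight (prior times the signal likelihoods) for each of the two hypotheses (using 1 − P(present | H) for each absent signal):
  fixture misalignment: 0.470 × 0.65 × (1 − 0.29) = 0.2169
  mold flash: 0.530 × 0.42 × (1 − 0.87) = 0.028938
Odds(fixture misalignment : mold flash) = 0.2169 / 0.028938 ≈ 7.50.

7.50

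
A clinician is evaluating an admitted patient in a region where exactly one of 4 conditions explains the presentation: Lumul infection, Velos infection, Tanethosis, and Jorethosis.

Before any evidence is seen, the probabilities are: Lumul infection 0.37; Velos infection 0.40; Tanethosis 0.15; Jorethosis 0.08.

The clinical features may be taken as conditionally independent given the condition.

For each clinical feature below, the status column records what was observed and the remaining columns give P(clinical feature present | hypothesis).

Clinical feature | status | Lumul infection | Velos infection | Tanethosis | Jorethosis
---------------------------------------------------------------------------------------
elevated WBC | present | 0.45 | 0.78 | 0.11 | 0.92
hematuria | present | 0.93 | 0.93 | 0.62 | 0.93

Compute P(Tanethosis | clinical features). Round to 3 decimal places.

0.020

Multiply each prior by the joint likelihood of the clinical feature pattern:
  Lumul infection: 0.37 × 0.45 × 0.93 = 0.15485
  Velos infection: 0.40 × 0.78 × 0.93 = 0.29016
  Tanethosis: 0.15 × 0.11 × 0.62 = 0.01023
  Jorethosis: 0.08 × 0.92 × 0.93 = 0.068448
Marginal likelihood of the evidence = 0.52368.
P(Tanethosis | evidence) = 0.01023 / 0.52368 ≈ 0.020.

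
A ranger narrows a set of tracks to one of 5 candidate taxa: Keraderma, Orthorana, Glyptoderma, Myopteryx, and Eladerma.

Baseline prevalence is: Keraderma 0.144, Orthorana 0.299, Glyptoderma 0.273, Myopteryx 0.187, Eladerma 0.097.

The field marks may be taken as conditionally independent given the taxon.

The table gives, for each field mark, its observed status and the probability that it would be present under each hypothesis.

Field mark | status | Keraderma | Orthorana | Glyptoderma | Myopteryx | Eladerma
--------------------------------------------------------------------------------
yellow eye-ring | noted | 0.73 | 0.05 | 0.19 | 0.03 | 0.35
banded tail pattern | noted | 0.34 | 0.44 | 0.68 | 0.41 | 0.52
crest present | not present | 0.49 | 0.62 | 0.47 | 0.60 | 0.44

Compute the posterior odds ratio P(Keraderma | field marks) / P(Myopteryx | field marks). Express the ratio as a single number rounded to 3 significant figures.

19.8

Unnormalized posterior weight (prior times the field mark likelihoods) for each of the two hypotheses (using 1 − P(present | H) for each absent field mark):
  Keraderma: 0.144 × 0.73 × 0.34 × (1 − 0.49) = 0.018228
  Myopteryx: 0.187 × 0.03 × 0.41 × (1 − 0.60) = 0.00092004
Odds(Keraderma : Myopteryx) = 0.018228 / 0.00092004 ≈ 19.8.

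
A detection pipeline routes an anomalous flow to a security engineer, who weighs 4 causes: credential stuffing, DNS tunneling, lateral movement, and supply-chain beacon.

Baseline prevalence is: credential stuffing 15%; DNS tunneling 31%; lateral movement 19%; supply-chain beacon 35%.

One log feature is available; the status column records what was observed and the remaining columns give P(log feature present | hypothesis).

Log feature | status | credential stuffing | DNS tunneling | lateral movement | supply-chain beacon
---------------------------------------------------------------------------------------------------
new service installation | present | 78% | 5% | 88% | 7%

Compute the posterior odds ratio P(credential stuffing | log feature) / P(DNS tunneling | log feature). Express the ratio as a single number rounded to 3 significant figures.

7.55

Posterior odds equal prior odds times the likelihood ratio; only the two competing hypotheses matter.
  credential stuffing: 0.15 × 0.78 = 0.117
  DNS tunneling: 0.31 × 0.05 = 0.0155
Posterior odds = 0.117 / 0.0155 ≈ 7.55.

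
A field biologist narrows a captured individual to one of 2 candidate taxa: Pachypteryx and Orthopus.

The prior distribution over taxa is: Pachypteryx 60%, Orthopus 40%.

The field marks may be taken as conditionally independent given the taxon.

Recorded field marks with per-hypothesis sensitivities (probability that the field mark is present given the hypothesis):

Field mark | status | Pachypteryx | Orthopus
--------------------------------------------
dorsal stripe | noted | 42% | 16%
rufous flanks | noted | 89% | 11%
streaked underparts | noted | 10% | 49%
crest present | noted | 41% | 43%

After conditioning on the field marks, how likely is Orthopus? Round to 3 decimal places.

For each hypothesis, the unnormalized posterior weight is prior × product of the field mark likelihoods:
  Pachypteryx: 0.60 × 0.42 × 0.89 × 0.10 × 0.41 = 0.0091955
  Orthopus: 0.40 × 0.16 × 0.11 × 0.49 × 0.43 = 0.0014833
Normalizing constant Z = 0.0091955 + 0.0014833 = 0.010679.
P(Orthopus | evidence) = 0.0014833 / 0.010679 ≈ 0.139.

0.139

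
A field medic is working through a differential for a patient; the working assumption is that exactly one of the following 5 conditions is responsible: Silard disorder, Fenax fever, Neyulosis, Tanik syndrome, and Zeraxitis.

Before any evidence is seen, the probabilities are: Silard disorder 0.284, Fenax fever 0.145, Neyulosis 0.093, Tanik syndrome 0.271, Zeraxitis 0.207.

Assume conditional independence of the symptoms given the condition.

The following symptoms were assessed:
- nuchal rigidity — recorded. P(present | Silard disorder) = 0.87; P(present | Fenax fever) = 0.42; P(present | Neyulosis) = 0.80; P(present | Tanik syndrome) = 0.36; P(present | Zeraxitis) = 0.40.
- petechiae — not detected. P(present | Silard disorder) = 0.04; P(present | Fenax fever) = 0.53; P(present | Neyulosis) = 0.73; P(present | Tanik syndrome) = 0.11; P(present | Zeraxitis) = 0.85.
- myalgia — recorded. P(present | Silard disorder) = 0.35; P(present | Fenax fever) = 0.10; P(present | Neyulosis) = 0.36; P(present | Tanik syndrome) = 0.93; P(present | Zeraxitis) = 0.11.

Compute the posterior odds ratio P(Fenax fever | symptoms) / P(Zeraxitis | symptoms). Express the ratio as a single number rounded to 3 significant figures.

Unnormalized posterior weight (prior times the symptom likelihoods) for each of the two hypotheses (using 1 − P(present | H) for each absent symptom):
  Fenax fever: 0.145 × 0.42 × (1 − 0.53) × 0.10 = 0.0028623
  Zeraxitis: 0.207 × 0.40 × (1 − 0.85) × 0.11 = 0.0013662
Posterior odds = 0.0028623 / 0.0013662 ≈ 2.10.

2.10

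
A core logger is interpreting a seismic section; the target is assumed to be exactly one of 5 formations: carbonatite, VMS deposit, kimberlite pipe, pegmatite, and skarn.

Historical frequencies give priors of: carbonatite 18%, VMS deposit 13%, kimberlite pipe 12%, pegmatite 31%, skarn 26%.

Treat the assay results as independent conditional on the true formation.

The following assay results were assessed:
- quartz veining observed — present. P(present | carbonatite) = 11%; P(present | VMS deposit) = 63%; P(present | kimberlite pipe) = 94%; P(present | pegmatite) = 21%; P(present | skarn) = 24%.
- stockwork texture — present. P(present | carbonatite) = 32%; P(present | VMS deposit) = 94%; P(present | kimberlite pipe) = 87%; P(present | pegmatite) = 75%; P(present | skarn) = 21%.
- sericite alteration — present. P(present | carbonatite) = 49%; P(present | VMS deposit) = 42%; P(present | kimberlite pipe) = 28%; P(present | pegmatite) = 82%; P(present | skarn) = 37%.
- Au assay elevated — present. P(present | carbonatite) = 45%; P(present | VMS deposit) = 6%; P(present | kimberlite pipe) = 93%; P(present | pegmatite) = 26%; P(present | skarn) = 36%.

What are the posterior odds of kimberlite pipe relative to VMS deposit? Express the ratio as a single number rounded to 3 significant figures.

Posterior odds equal prior odds times the likelihood ratio; only the two competing hypotheses matter.
  kimberlite pipe: 0.12 × 0.94 × 0.87 × 0.28 × 0.93 = 0.025555
  VMS deposit: 0.13 × 0.63 × 0.94 × 0.42 × 0.06 = 0.00194
Odds(kimberlite pipe : VMS deposit) = 0.025555 / 0.00194 ≈ 13.2.

13.2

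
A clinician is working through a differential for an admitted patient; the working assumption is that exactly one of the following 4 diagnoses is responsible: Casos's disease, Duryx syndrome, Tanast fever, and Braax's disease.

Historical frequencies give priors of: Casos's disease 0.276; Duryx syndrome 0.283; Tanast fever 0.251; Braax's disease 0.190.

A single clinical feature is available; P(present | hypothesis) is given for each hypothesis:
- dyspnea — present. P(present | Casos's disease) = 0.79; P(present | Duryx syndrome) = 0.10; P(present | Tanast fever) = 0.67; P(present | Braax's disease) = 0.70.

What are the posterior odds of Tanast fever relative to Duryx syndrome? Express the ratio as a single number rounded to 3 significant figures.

Posterior odds equal prior odds times the likelihood ratio; only the two competing hypotheses matter.
  Tanast fever: 0.251 × 0.67 = 0.16817
  Duryx syndrome: 0.283 × 0.10 = 0.0283
Posterior odds = 0.16817 / 0.0283 ≈ 5.94.

5.94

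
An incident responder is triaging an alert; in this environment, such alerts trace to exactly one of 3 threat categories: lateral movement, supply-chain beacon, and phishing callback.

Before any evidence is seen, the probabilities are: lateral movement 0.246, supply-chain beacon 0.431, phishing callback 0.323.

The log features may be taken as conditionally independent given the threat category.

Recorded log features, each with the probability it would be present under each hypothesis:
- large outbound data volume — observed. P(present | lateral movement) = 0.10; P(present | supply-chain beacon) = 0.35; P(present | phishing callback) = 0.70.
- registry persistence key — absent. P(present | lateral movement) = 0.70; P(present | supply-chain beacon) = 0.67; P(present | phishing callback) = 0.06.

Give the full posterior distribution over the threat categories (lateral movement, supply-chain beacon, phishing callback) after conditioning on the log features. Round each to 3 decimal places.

0.027, 0.185, 0.788

By Bayes' rule with conditional independence, the unnormalized weight for each hypothesis is prior × ∏ likelihoods (using 1 − P(present | H) for each absent log feature):
  lateral movement: 0.246 × 0.10 × (1 − 0.70) = 0.00738
  supply-chain beacon: 0.431 × 0.35 × (1 − 0.67) = 0.04978
  phishing callback: 0.323 × 0.70 × (1 − 0.06) = 0.21253
Marginal likelihood of the evidence = 0.26969.
P(lateral movement | evidence) = 0.00738 / 0.26969 ≈ 0.027
P(supply-chain beacon | evidence) = 0.04978 / 0.26969 ≈ 0.185
P(phishing callback | evidence) = 0.21253 / 0.26969 ≈ 0.788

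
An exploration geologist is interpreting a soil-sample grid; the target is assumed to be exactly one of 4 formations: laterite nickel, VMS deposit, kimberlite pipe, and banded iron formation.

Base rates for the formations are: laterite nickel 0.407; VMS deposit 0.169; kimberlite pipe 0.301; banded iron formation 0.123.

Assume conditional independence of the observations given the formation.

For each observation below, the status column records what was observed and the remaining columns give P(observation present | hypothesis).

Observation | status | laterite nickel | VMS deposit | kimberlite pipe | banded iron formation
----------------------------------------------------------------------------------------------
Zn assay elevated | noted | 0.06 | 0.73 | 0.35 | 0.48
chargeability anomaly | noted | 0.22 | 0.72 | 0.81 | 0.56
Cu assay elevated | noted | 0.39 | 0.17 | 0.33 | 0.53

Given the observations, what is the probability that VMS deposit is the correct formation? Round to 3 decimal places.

0.240

For each hypothesis, the unnormalized posterior weight is prior × product of the observation likelihoods:
  laterite nickel: 0.407 × 0.06 × 0.22 × 0.39 = 0.0020952
  VMS deposit: 0.169 × 0.73 × 0.72 × 0.17 = 0.0151
  kimberlite pipe: 0.301 × 0.35 × 0.81 × 0.33 = 0.02816
  banded iron formation: 0.123 × 0.48 × 0.56 × 0.53 = 0.017523
The unnormalized weights sum to 0.062879.
P(VMS deposit | evidence) = 0.0151 / 0.062879 ≈ 0.240.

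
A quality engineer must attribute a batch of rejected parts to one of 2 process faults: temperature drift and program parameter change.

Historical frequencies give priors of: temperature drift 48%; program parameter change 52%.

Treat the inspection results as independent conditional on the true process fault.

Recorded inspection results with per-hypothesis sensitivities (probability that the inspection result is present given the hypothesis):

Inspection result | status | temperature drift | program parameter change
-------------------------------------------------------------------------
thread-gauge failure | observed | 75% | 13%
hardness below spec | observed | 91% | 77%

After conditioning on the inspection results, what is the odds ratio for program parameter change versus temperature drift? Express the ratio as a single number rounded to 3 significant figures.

0.159

The normalizing constant cancels in an odds ratio, so compute prior × likelihood for the two hypotheses only:
  program parameter change: 0.52 × 0.13 × 0.77 = 0.052052
  temperature drift: 0.48 × 0.75 × 0.91 = 0.3276
Odds(program parameter change : temperature drift) = 0.052052 / 0.3276 ≈ 0.159.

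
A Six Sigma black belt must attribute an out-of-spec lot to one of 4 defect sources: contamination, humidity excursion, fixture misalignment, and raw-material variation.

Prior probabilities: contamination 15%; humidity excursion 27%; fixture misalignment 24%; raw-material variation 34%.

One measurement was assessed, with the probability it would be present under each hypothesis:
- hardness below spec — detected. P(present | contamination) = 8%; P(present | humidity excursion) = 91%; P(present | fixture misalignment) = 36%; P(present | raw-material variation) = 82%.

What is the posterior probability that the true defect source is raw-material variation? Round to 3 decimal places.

For each hypothesis, the unnormalized posterior weight is prior × likelihood:
  contamination: 0.15 × 0.08 = 0.012
  humidity excursion: 0.27 × 0.91 = 0.2457
  fixture misalignment: 0.24 × 0.36 = 0.0864
  raw-material variation: 0.34 × 0.82 = 0.2788
The unnormalized weights sum to 0.6229.
P(raw-material variation | evidence) = 0.2788 / 0.6229 ≈ 0.448.

0.448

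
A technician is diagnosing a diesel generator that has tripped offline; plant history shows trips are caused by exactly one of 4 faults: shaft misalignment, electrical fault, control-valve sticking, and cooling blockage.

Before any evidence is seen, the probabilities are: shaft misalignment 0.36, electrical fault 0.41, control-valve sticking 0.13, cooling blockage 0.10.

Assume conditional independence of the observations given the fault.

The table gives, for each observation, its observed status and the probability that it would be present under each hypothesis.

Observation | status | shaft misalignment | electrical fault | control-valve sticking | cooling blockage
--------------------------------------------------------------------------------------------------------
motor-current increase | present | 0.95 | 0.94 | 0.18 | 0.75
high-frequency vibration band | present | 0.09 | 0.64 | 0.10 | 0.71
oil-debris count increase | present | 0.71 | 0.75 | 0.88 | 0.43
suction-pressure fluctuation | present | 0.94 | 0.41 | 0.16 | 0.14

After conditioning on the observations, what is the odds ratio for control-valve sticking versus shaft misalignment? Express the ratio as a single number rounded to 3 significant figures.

The normalizing constant cancels in an odds ratio, so compute prior × likelihood for the two hypotheses only:
  control-valve sticking: 0.13 × 0.18 × 0.10 × 0.88 × 0.16 = 0.00032947
  shaft misalignment: 0.36 × 0.95 × 0.09 × 0.71 × 0.94 = 0.020543
Odds(control-valve sticking : shaft misalignment) = 0.00032947 / 0.020543 ≈ 0.0160.

0.0160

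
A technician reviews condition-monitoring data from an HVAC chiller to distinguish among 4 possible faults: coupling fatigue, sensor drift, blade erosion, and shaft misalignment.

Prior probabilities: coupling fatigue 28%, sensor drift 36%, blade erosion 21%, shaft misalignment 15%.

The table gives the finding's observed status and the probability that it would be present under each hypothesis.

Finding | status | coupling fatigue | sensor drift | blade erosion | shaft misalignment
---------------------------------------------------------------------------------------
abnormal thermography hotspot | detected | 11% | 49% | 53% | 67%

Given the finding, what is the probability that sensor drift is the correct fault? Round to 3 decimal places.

For each hypothesis, the unnormalized posterior weight is prior × likelihood:
  coupling fatigue: 0.28 × 0.11 = 0.0308
  sensor drift: 0.36 × 0.49 = 0.1764
  blade erosion: 0.21 × 0.53 = 0.1113
  shaft misalignment: 0.15 × 0.67 = 0.1005
The unnormalized weights sum to 0.419.
P(sensor drift | evidence) = 0.1764 / 0.419 ≈ 0.421.

0.421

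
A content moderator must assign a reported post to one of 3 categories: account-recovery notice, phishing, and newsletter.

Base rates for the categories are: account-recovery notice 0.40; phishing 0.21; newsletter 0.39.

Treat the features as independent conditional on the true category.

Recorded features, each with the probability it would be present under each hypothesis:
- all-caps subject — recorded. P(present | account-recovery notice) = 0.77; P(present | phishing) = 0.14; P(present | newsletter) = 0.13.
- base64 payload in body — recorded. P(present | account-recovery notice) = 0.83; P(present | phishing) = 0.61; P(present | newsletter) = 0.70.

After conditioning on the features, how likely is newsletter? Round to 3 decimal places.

0.115

For each hypothesis, the unnormalized posterior weight is prior × product of the feature likelihoods:
  account-recovery notice: 0.40 × 0.77 × 0.83 = 0.25564
  phishing: 0.21 × 0.14 × 0.61 = 0.017934
  newsletter: 0.39 × 0.13 × 0.70 = 0.03549
The unnormalized weights sum to 0.30906.
P(newsletter | evidence) = 0.03549 / 0.30906 ≈ 0.115.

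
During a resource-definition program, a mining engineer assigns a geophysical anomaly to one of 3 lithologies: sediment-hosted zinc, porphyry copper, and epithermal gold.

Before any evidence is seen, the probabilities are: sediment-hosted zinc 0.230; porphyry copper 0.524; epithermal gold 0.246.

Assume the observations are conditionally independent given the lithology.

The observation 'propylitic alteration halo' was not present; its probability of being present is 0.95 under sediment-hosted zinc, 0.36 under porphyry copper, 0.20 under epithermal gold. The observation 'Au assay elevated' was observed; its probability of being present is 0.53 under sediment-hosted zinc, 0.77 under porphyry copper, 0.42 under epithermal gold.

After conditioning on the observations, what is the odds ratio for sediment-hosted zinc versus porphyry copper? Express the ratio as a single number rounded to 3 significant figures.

0.0236

The normalizing constant cancels in an odds ratio, so compute prior × likelihood for the two hypotheses only (using 1 − P(present | H) for each absent observation):
  sediment-hosted zinc: 0.230 × (1 − 0.95) × 0.53 = 0.006095
  porphyry copper: 0.524 × (1 − 0.36) × 0.77 = 0.25823
Odds(sediment-hosted zinc : porphyry copper) = 0.006095 / 0.25823 ≈ 0.0236.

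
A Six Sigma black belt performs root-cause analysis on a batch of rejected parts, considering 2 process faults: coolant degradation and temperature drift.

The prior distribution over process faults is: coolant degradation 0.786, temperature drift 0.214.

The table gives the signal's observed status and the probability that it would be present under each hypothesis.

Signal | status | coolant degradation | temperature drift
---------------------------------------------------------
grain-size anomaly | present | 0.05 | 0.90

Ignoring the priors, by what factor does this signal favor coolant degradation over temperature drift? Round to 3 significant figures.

Likelihood of this signal under each hypothesis:
  coolant degradation: 0.05
  temperature drift: 0.9
Bayes factor = 0.05 / 0.9 ≈ 0.0556

0.0556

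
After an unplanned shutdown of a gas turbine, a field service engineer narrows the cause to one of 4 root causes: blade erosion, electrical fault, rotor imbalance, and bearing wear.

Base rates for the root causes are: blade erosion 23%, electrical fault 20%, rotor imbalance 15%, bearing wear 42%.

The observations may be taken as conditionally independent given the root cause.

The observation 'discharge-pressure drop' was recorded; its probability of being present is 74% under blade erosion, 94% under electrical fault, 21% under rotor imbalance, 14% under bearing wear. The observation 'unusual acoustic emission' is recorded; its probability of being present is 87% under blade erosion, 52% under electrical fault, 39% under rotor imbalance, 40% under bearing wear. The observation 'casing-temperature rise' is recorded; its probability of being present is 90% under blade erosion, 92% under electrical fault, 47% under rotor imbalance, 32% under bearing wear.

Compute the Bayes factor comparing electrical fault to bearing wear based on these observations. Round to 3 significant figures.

25.1

Joint likelihood of the evidence pattern under each hypothesis:
  electrical fault: 0.94 × 0.52 × 0.92 = 0.4497
  bearing wear: 0.14 × 0.40 × 0.32 = 0.01792
Bayes factor = 0.4497 / 0.01792 ≈ 25.1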